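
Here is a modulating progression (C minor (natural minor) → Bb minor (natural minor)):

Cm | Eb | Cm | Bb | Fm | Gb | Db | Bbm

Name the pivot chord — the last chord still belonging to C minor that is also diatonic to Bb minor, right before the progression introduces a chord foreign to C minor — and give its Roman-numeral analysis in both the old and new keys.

Fm — iv in C minor, v in Bb minor

Chords diatonic to C minor: Cm, Ddim, Eb, Fm, Gm, Ab, Bb.
Reading the progression, the first chord not in that set is Gb, so the modulation leaves C minor there.
The chord immediately before Gb is Fm, which is diatonic to both keys: iv in C minor and v in Bb minor.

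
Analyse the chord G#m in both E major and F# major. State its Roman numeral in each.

iii in E major; ii in F# major

The scale of E major is E F# G# A B C# D#; G# is degree 3, and the triad built there (G#-B-D#) is minor, so it is iii.
The scale of F# major is F# G# A# B C# D# E#; G# is degree 2, and the triad built there (G#-B-D#) is minor, so it is ii.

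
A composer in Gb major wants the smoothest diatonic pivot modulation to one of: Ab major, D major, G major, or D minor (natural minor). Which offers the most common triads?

Ab major

Triads of Gb major: Gb (I), Abm (ii), Bbm (iii), Cb (IV), Db (V), Ebm (vi), Fdim (vii°).
Ab major shares 2: Bbm, Db.
D major shares 0: none.
G major shares 0: none.
D minor (natural minor) shares 0: none.
The most common triads (2) are shared with Ab major.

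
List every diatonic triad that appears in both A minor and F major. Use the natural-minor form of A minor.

Am, C, Dm, F

Triads in A minor (natural minor): Am (i), Bdim (ii°), C (III), Dm (iv), Em (v), F (VI), G (VII).
Triads in F major: F (I), Gm (ii), Am (iii), Bb (IV), C (V), Dm (vi), Edim (vii°).
Shared triads with their functions: Am (i in A minor, iii in F major); C (III in A minor, V in F major); Dm (iv in A minor, vi in F major); F (VI in A minor, I in F major).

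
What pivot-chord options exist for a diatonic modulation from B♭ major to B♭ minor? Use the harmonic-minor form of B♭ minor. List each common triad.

Triads in B♭ major: B♭ (I), Cm (ii), Dm (iii), E♭ (IV), F (V), Gm (vi), Adim (vii°).
Triads in B♭ minor (harmonic minor): B♭m (i), Cdim (ii°), D♭aug (III+), E♭m (iv), F (V), G♭ (VI), Adim (vii°).
Shared triads with their functions: F (V in B♭ major, V in B♭ minor); Adim (vii° in B♭ major, vii° in B♭ minor).

F, Adim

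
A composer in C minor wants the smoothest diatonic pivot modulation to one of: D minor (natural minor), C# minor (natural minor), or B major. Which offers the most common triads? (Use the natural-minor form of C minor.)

Triads of C minor (natural minor): C minor (i), D diminished (ii°), Eb major (III), F minor (iv), G minor (v), Ab major (VI), Bb major (VII).
D minor (natural minor) shares 2: Gm, Bb.
C# minor (natural minor) shares 0: none.
B major shares 0: none.
The most common triads (2) are shared with D minor.

D minor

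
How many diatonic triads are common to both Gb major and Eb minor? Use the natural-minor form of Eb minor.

Diatonic triads of Gb major: Gb major (I), Ab minor (ii), Bb minor (iii), Cb major (IV), Db major (V), Eb minor (vi), F diminished (vii°).
Diatonic triads of Eb minor (natural minor): Eb minor (i), F diminished (ii°), Gb major (III), Ab minor (iv), Bb minor (v), Cb major (VI), Db major (VII).
Matching root and quality in both lists: Gb major, Ab minor, Bb minor, Cb major, Db major, Eb minor, F diminished.
That gives 7 common triads.

7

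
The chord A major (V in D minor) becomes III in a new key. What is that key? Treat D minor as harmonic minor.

F♯ minor

The numeral III denotes a major triad on scale degree 3. With A on degree 3, the tonic of the new key is F♯.
Degree 3 carries a major triad in natural-minor keys, so the destination is F♯ minor.
Check: the diatonic triads of F♯ minor (natural minor) are F♯m (i), G♯dim (ii°), A (III), Bm (iv), C♯m (v), D (VI), E (VII) — A major is indeed III.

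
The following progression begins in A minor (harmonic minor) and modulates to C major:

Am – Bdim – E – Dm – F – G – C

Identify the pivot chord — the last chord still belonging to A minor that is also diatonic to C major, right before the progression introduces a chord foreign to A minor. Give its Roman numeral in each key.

Chords diatonic to A minor: Am, Bdim, Caug, Dm, E, F, G#dim.
Reading the progression, the first chord not in that set is G, so the modulation leaves A minor there.
The chord immediately before G is F, which is diatonic to both keys: VI in A minor and IV in C major.

F — VI in A minor, IV in C major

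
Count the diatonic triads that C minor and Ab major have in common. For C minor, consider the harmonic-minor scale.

Diatonic triads of C minor (harmonic minor): Cm (i), Ddim (ii°), Ebaug (III+), Fm (iv), G (V), Ab (VI), Bdim (vii°).
Diatonic triads of Ab major: Ab (I), Bbm (ii), Cm (iii), Db (IV), Eb (V), Fm (vi), Gdim (vii°).
Matching root and quality in both lists: Cm, Fm, Ab.
That gives 3 common triads.

3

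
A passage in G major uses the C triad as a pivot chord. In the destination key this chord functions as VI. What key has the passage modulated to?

E minor

The numeral VI denotes a major triad on scale degree 6. With C on degree 6, the tonic of the new key is E.
Degree 6 carries a major triad in minor keys, so the destination is E minor.
Check: the diatonic triads of E minor (natural minor) are Em (i), F#dim (ii°), G (III), Am (iv), Bm (v), C (VI), D (VII) — C is indeed VI.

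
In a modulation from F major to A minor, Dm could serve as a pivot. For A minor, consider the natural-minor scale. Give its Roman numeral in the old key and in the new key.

vi in F major; iv in A minor

The scale of F major is F G A Bb C D E; D is degree 6, and the triad built there (D-F-A) is minor, so it is vi.
The scale of A minor (natural minor) is A B C D E F G; D is degree 4, and the triad built there (D-F-A) is minor, so it is iv.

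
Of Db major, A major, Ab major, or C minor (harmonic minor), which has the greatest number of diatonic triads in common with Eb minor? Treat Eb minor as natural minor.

Db major

Triads of Eb minor (natural minor): Eb minor (i), F diminished (ii°), Gb major (III), Ab minor (iv), Bb minor (v), Cb major (VI), Db major (VII).
Db major shares 4: Ebm, Gb, Bbm, Db.
A major shares 0: none.
Ab major shares 2: Bbm, Db.
C minor (harmonic minor) shares 0: none.
The most common triads (4) are shared with Db major.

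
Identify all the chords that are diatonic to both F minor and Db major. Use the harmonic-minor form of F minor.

Fm, Bbm, Db

Triads in F minor (harmonic minor): Fm (i), Gdim (ii°), Abaug (III+), Bbm (iv), C (V), Db (VI), Edim (vii°).
Triads in Db major: Db (I), Ebm (ii), Fm (iii), Gb (IV), Ab (V), Bbm (vi), Cdim (vii°).
Shared triads with their functions: Fm (i in F minor, iii in Db major); Bbm (iv in F minor, vi in Db major); Db (VI in F minor, I in Db major).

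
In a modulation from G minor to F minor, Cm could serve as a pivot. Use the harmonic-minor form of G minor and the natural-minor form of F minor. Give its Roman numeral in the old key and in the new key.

iv in G minor; v in F minor

The scale of G minor (harmonic minor) is G A Bb C D Eb F#; C is degree 4, and the triad built there (C-Eb-G) is minor, so it is iv.
The scale of F minor (natural minor) is F G Ab Bb C Db Eb; C is degree 5, and the triad built there (C-Eb-G) is minor, so it is v.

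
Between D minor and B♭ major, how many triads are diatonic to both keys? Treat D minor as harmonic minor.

3

Diatonic triads of D minor (harmonic minor): Dm (i), Edim (ii°), Faug (III+), Gm (iv), A (V), B♭ (VI), C♯dim (vii°).
Diatonic triads of B♭ major: B♭ (I), Cm (ii), Dm (iii), E♭ (IV), F (V), Gm (vi), Adim (vii°).
Matching root and quality in both lists: Dm, Gm, B♭.
That gives 3 common triads.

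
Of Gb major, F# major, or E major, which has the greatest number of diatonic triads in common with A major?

Triads of A major: A (I), Bm (ii), C#m (iii), D (IV), E (V), F#m (vi), G#dim (vii°).
Gb major shares 0: none.
F# major shares 0: none.
E major shares 4: A, C#m, E, F#m.
The most common triads (4) are shared with E major.

E major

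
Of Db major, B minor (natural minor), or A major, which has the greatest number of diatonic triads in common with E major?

Triads of E major: E (I), F#m (ii), G#m (iii), A (IV), B (V), C#m (vi), D#dim (vii°).
Db major shares 0: none.
B minor (natural minor) shares 2: F#m, A.
A major shares 4: E, F#m, A, C#m.
The most common triads (4) are shared with A major.

A major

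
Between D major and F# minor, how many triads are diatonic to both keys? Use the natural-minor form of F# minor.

Diatonic triads of D major: D (I), Em (ii), F#m (iii), G (IV), A (V), Bm (vi), C#dim (vii°).
Diatonic triads of F# minor (natural minor): F#m (i), G#dim (ii°), A (III), Bm (iv), C#m (v), D (VI), E (VII).
Matching root and quality in both lists: D, F#m, A, Bm.
That gives 4 common triads.

4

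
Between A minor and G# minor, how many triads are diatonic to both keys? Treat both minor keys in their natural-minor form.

0

Diatonic triads of A minor (natural minor): Am (i), Bdim (ii°), C (III), Dm (iv), Em (v), F (VI), G (VII).
Diatonic triads of G# minor (natural minor): G#m (i), A#dim (ii°), B (III), C#m (iv), D#m (v), E (VI), F# (VII).
No triad has the same root and quality in both keys.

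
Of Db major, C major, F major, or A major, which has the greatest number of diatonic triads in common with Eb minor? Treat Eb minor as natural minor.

Db major

Triads of Eb minor (natural minor): Ebm (i), Fdim (ii°), Gb (III), Abm (iv), Bbm (v), Cb (VI), Db (VII).
Db major shares 4: Ebm, Gb, Bbm, Db.
C major shares 0: none.
F major shares 0: none.
A major shares 0: none.
The most common triads (4) are shared with Db major.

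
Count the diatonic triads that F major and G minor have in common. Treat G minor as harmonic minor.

1

Diatonic triads of F major: F major (I), G minor (ii), A minor (iii), Bb major (IV), C major (V), D minor (vi), E diminished (vii°).
Diatonic triads of G minor (harmonic minor): G minor (i), A diminished (ii°), Bb augmented (III+), C minor (iv), D major (V), Eb major (VI), F# diminished (vii°).
Matching root and quality in both lists: G minor.
That gives 1 common triad.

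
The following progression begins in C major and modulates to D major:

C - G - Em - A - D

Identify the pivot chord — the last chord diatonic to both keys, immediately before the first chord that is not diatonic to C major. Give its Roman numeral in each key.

Chords diatonic to C major: C, Dm, Em, F, G, Am, Bdim.
Reading the progression, the first chord not in that set is A, so the modulation leaves C major there.
The chord immediately before A is Em, which is diatonic to both keys: iii in C major and ii in D major.

Em — iii in C major, ii in D major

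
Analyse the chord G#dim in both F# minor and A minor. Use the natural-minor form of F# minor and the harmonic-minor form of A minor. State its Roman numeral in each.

ii° in F# minor; vii° in A minor

The scale of F# minor (natural minor) is F# G# A B C# D E; G# is degree 2, and the triad built there (G#-B-D) is diminished, so it is ii°.
The scale of A minor (harmonic minor) is A B C D E F G#; G# is degree 7, and the triad built there (G#-B-D) is diminished, so it is vii°.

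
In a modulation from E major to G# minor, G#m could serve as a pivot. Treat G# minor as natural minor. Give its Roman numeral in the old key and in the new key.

iii in E major; i in G# minor

The scale of E major is E F# G# A B C# D#; G# is degree 3, and the triad built there (G#-B-D#) is minor, so it is iii.
The scale of G# minor (natural minor) is G# A# B C# D# E F#; G# is degree 1, and the triad built there (G#-B-D#) is minor, so it is i.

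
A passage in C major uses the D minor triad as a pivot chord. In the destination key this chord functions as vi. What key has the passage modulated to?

F major

The numeral vi denotes a minor triad on scale degree 6. With D on degree 6, the tonic of the new key is F.
Degree 6 carries a minor triad in major keys, so the destination is F major.
Check: the diatonic triads of F major are F (I), Gm (ii), Am (iii), Bb (IV), C (V), Dm (vi), Edim (vii°) — D minor is indeed vi.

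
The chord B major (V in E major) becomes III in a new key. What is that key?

The numeral III denotes a major triad on scale degree 3. With B on degree 3, the tonic of the new key is G♯.
Degree 3 carries a major triad in natural-minor keys, so the destination is G♯ minor.
Check: the diatonic triads of G♯ minor (natural minor) are G♯m (i), A♯dim (ii°), B (III), C♯m (iv), D♯m (v), E (VI), F♯ (VII) — B major is indeed III.

G♯ minor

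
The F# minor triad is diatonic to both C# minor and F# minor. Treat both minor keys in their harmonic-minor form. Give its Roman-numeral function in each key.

iv in C# minor; i in F# minor

The scale of C# minor (harmonic minor) is C# D# E F# G# A B#; F# is degree 4, and the triad built there (F#-A-C#) is minor, so it is iv.
The scale of F# minor (harmonic minor) is F# G# A B C# D E#; F# is degree 1, and the triad built there (F#-A-C#) is minor, so it is i.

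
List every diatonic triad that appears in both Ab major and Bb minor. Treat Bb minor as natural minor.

Ab, Bbm, Db, Fm

Triads in Ab major: Ab (I), Bbm (ii), Cm (iii), Db (IV), Eb (V), Fm (vi), Gdim (vii°).
Triads in Bb minor (natural minor): Bbm (i), Cdim (ii°), Db (III), Ebm (iv), Fm (v), Gb (VI), Ab (VII).
Shared triads with their functions: Ab (I in Ab major, VII in Bb minor); Bbm (ii in Ab major, i in Bb minor); Db (IV in Ab major, III in Bb minor); Fm (vi in Ab major, v in Bb minor).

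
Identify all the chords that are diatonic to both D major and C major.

Em, G

Triads in D major: D (I), Em (ii), F#m (iii), G (IV), A (V), Bm (vi), C#dim (vii°).
Triads in C major: C (I), Dm (ii), Em (iii), F (IV), G (V), Am (vi), Bdim (vii°).
Shared triads with their functions: Em (ii in D major, iii in C major); G (IV in D major, V in C major).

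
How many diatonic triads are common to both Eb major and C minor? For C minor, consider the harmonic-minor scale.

Diatonic triads of Eb major: Eb (I), Fm (ii), Gm (iii), Ab (IV), Bb (V), Cm (vi), Ddim (vii°).
Diatonic triads of C minor (harmonic minor): Cm (i), Ddim (ii°), Ebaug (III+), Fm (iv), G (V), Ab (VI), Bdim (vii°).
Matching root and quality in both lists: Fm, Ab, Cm, Ddim.
That gives 4 common triads.

4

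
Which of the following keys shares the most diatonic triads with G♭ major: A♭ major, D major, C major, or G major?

Triads of G♭ major: G♭ (I), A♭m (ii), B♭m (iii), C♭ (IV), D♭ (V), E♭m (vi), Fdim (vii°).
A♭ major shares 2: B♭m, D♭.
D major shares 0: none.
C major shares 0: none.
G major shares 0: none.
The most common triads (2) are shared with A♭ major.

A♭ major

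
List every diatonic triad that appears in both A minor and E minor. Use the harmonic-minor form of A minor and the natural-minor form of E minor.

Am

Triads in A minor (harmonic minor): A minor (i), B diminished (ii°), C augmented (III+), D minor (iv), E major (V), F major (VI), G# diminished (vii°).
Triads in E minor (natural minor): E minor (i), F# diminished (ii°), G major (III), A minor (iv), B minor (v), C major (VI), D major (VII).
Shared triads with their functions: A minor (i in A minor, iv in E minor).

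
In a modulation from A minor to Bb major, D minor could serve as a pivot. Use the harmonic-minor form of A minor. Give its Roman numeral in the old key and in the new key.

iv in A minor; iii in Bb major

The scale of A minor (harmonic minor) is A B C D E F G#; D is degree 4, and the triad built there (D-F-A) is minor, so it is iv.
The scale of Bb major is Bb C D Eb F G A; D is degree 3, and the triad built there (D-F-A) is minor, so it is iii.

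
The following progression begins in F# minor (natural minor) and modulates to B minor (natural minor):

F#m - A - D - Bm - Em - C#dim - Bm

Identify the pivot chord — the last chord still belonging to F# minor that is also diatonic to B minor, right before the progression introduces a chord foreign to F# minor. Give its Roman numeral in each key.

Bm — iv in F# minor, i in B minor

Chords diatonic to F# minor: F#m, G#dim, A, Bm, C#m, D, E.
Reading the progression, the first chord not in that set is Em, so the modulation leaves F# minor there.
The chord immediately before Em is Bm, which is diatonic to both keys: iv in F# minor and i in B minor.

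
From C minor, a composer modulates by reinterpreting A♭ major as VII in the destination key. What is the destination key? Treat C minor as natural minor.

The numeral VII denotes a major triad on scale degree 7. With A♭ on degree 7, the tonic of the new key is B♭.
Degree 7 carries a major triad in natural-minor keys, so the destination is B♭ minor.
Check: the diatonic triads of B♭ minor (natural minor) are B♭m (i), Cdim (ii°), D♭ (III), E♭m (iv), Fm (v), G♭ (VI), A♭ (VII) — A♭ major is indeed VII.

B♭ minor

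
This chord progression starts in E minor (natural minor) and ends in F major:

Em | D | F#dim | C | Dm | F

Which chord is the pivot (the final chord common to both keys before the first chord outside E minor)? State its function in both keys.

C — VI in E minor, V in F major

Chords diatonic to E minor: Em, F#dim, G, Am, Bm, C, D.
Reading the progression, the first chord not in that set is Dm, so the modulation leaves E minor there.
The chord immediately before Dm is C, which is diatonic to both keys: VI in E minor and V in F major.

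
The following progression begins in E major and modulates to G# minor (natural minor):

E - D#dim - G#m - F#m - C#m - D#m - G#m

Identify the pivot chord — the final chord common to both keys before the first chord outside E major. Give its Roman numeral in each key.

Chords diatonic to E major: E, F#m, G#m, A, B, C#m, D#dim.
Reading the progression, the first chord not in that set is D#m, so the modulation leaves E major there.
The chord immediately before D#m is C#m, which is diatonic to both keys: vi in E major and iv in G# minor.

C#m — vi in E major, iv in G# minor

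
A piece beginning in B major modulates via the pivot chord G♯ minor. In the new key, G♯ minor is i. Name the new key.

G♯ minor

The numeral i denotes a minor triad on scale degree 1. With G♯ on degree 1, the tonic of the new key is G♯.
Degree 1 carries a minor triad in minor keys, so the destination is G♯ minor.
Check: the diatonic triads of G♯ minor (natural minor) are G♯m (i), A♯dim (ii°), B (III), C♯m (iv), D♯m (v), E (VI), F♯ (VII) — G♯ minor is indeed i.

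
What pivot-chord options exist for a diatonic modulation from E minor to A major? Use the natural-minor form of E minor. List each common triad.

Bm, D

Triads in E minor (natural minor): Em (i), F#dim (ii°), G (III), Am (iv), Bm (v), C (VI), D (VII).
Triads in A major: A (I), Bm (ii), C#m (iii), D (IV), E (V), F#m (vi), G#dim (vii°).
Shared triads with their functions: Bm (v in E minor, ii in A major); D (VII in E minor, IV in A major).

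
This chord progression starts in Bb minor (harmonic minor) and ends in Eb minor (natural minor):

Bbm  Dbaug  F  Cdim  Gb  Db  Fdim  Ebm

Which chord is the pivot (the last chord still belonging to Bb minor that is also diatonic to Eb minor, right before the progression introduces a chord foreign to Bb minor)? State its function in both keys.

Gb — VI in Bb minor, III in Eb minor

Chords diatonic to Bb minor: Bbm, Cdim, Dbaug, Ebm, F, Gb, Adim.
Reading the progression, the first chord not in that set is Db, so the modulation leaves Bb minor there.
The chord immediately before Db is Gb, which is diatonic to both keys: VI in Bb minor and III in Eb minor.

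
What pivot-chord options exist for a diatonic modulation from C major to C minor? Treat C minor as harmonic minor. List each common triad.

G, Bdim

Triads in C major: C (I), Dm (ii), Em (iii), F (IV), G (V), Am (vi), Bdim (vii°).
Triads in C minor (harmonic minor): Cm (i), Ddim (ii°), E♭aug (III+), Fm (iv), G (V), A♭ (VI), Bdim (vii°).
Shared triads with their functions: G (V in C major, V in C minor); Bdim (vii° in C major, vii° in C minor).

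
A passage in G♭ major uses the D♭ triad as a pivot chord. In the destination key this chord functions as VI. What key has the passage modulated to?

F minor

The numeral VI denotes a major triad on scale degree 6. With D♭ on degree 6, the tonic of the new key is F.
Degree 6 carries a major triad in minor keys, so the destination is F minor.
Check: the diatonic triads of F minor (natural minor) are Fm (i), Gdim (ii°), A♭ (III), B♭m (iv), Cm (v), D♭ (VI), E♭ (VII) — D♭ is indeed VI.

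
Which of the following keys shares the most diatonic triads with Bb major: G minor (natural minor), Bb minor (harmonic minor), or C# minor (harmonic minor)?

G minor

Triads of Bb major: Bb (I), Cm (ii), Dm (iii), Eb (IV), F (V), Gm (vi), Adim (vii°).
G minor (natural minor) shares 7: Bb, Cm, Dm, Eb, F, Gm, Adim.
Bb minor (harmonic minor) shares 2: F, Adim.
C# minor (harmonic minor) shares 0: none.
The most common triads (7) are shared with G minor.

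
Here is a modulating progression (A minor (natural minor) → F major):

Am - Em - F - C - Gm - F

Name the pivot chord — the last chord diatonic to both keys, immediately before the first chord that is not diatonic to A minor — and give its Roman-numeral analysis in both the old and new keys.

C — III in A minor, V in F major

Chords diatonic to A minor: Am, Bdim, C, Dm, Em, F, G.
Reading the progression, the first chord not in that set is Gm, so the modulation leaves A minor there.
The chord immediately before Gm is C, which is diatonic to both keys: III in A minor and V in F major.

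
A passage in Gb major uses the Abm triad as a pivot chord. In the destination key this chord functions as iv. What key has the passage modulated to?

Eb minor

The numeral iv denotes a minor triad on scale degree 4. With Ab on degree 4, the tonic of the new key is Eb.
Degree 4 carries a minor triad in minor keys, so the destination is Eb minor.
Check: the diatonic triads of Eb minor (natural minor) are Ebm (i), Fdim (ii°), Gb (III), Abm (iv), Bbm (v), Cb (VI), Db (VII) — Abm is indeed iv.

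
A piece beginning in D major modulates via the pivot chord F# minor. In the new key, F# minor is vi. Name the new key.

The numeral vi denotes a minor triad on scale degree 6. With F# on degree 6, the tonic of the new key is A.
Degree 6 carries a minor triad in major keys, so the destination is A major.
Check: the diatonic triads of A major are A (I), Bm (ii), C#m (iii), D (IV), E (V), F#m (vi), G#dim (vii°) — F# minor is indeed vi.

A major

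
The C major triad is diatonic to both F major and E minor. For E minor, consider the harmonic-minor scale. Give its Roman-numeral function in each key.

V in F major; VI in E minor

The scale of F major is F G A B♭ C D E; C is degree 5, and the triad built there (C-E-G) is major, so it is V.
The scale of E minor (harmonic minor) is E F♯ G A B C D♯; C is degree 6, and the triad built there (C-E-G) is major, so it is VI.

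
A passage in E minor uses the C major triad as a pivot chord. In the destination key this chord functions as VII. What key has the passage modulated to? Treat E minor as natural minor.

D minor

The numeral VII denotes a major triad on scale degree 7. With C on degree 7, the tonic of the new key is D.
Degree 7 carries a major triad in natural-minor keys, so the destination is D minor.
Check: the diatonic triads of D minor (natural minor) are Dm (i), Edim (ii°), F (III), Gm (iv), Am (v), B♭ (VI), C (VII) — C major is indeed VII.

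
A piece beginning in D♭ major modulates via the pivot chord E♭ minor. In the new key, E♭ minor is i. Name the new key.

E♭ minor

The numeral i denotes a minor triad on scale degree 1. With E♭ on degree 1, the tonic of the new key is E♭.
Degree 1 carries a minor triad in minor keys, so the destination is E♭ minor.
Check: the diatonic triads of E♭ minor (natural minor) are E♭m (i), Fdim (ii°), G♭ (III), A♭m (iv), B♭m (v), C♭ (VI), D♭ (VII) — E♭ minor is indeed i.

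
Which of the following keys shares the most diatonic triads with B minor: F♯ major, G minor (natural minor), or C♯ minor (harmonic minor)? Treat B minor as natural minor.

C♯ minor

Triads of B minor (natural minor): B minor (i), C♯ diminished (ii°), D major (III), E minor (iv), F♯ minor (v), G major (VI), A major (VII).
F♯ major shares 0: none.
G minor (natural minor) shares 0: none.
C♯ minor (harmonic minor) shares 2: F♯m, A.
The most common triads (2) are shared with C♯ minor.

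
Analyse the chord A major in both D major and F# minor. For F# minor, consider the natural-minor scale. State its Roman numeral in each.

V in D major; III in F# minor

The scale of D major is D E F# G A B C#; A is degree 5, and the triad built there (A-C#-E) is major, so it is V.
The scale of F# minor (natural minor) is F# G# A B C# D E; A is degree 3, and the triad built there (A-C#-E) is major, so it is III.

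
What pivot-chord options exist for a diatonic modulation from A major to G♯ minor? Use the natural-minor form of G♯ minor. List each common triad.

C♯m, E

Triads in A major: A (I), Bm (ii), C♯m (iii), D (IV), E (V), F♯m (vi), G♯dim (vii°).
Triads in G♯ minor (natural minor): G♯m (i), A♯dim (ii°), B (III), C♯m (iv), D♯m (v), E (VI), F♯ (VII).
Shared triads with their functions: C♯m (iii in A major, iv in G♯ minor); E (V in A major, VI in G♯ minor).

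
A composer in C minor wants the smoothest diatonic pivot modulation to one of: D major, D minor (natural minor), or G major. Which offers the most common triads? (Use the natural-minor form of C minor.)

Triads of C minor (natural minor): C minor (i), D diminished (ii°), Eb major (III), F minor (iv), G minor (v), Ab major (VI), Bb major (VII).
D major shares 0: none.
D minor (natural minor) shares 2: Gm, Bb.
G major shares 0: none.
The most common triads (2) are shared with D minor.

D minor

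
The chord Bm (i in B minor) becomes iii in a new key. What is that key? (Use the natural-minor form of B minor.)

The numeral iii denotes a minor triad on scale degree 3. With B on degree 3, the tonic of the new key is G.
Degree 3 carries a minor triad in major keys, so the destination is G major.
Check: the diatonic triads of G major are G (I), Am (ii), Bm (iii), C (IV), D (V), Em (vi), F#dim (vii°) — Bm is indeed iii.

G major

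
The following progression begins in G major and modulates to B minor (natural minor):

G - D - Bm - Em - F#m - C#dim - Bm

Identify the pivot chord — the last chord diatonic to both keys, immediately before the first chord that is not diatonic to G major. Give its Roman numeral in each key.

Em — vi in G major, iv in B minor

Chords diatonic to G major: G, Am, Bm, C, D, Em, F#dim.
Reading the progression, the first chord not in that set is F#m, so the modulation leaves G major there.
The chord immediately before F#m is Em, which is diatonic to both keys: vi in G major and iv in B minor.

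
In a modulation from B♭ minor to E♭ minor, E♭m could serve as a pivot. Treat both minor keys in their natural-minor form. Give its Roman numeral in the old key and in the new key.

The scale of B♭ minor (natural minor) is B♭ C D♭ E♭ F G♭ A♭; E♭ is degree 4, and the triad built there (E♭-G♭-B♭) is minor, so it is iv.
The scale of E♭ minor (natural minor) is E♭ F G♭ A♭ B♭ C♭ D♭; E♭ is degree 1, and the triad built there (E♭-G♭-B♭) is minor, so it is i.

iv in B♭ minor; i in E♭ minor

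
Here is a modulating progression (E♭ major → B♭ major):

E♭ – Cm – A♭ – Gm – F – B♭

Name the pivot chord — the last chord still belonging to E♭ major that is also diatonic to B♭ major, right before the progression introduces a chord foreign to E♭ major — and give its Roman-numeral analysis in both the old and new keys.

Gm — iii in E♭ major, vi in B♭ major

Chords diatonic to E♭ major: E♭, Fm, Gm, A♭, B♭, Cm, Ddim.
Reading the progression, the first chord not in that set is F, so the modulation leaves E♭ major there.
The chord immediately before F is Gm, which is diatonic to both keys: iii in E♭ major and vi in B♭ major.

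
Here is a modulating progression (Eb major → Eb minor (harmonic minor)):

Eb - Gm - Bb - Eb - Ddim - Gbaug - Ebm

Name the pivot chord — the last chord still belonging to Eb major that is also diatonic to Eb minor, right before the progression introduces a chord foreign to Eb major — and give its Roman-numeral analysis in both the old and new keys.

Chords diatonic to Eb major: Eb, Fm, Gm, Ab, Bb, Cm, Ddim.
Reading the progression, the first chord not in that set is Gbaug, so the modulation leaves Eb major there.
The chord immediately before Gbaug is Ddim, which is diatonic to both keys: vii° in Eb major and vii° in Eb minor.

Ddim — vii° in Eb major, vii° in Eb minor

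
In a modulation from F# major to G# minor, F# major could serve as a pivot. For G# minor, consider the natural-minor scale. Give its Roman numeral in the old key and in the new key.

The scale of F# major is F# G# A# B C# D# E#; F# is degree 1, and the triad built there (F#-A#-C#) is major, so it is I.
The scale of G# minor (natural minor) is G# A# B C# D# E F#; F# is degree 7, and the triad built there (F#-A#-C#) is major, so it is VII.

I in F# major; VII in G# minor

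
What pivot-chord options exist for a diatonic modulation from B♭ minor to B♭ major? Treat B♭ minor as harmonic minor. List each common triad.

Triads in B♭ minor (harmonic minor): B♭m (i), Cdim (ii°), D♭aug (III+), E♭m (iv), F (V), G♭ (VI), Adim (vii°).
Triads in B♭ major: B♭ (I), Cm (ii), Dm (iii), E♭ (IV), F (V), Gm (vi), Adim (vii°).
Shared triads with their functions: F (V in B♭ minor, V in B♭ major); Adim (vii° in B♭ minor, vii° in B♭ major).

F, Adim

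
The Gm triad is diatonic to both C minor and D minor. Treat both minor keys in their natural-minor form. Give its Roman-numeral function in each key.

The scale of C minor (natural minor) is C D Eb F G Ab Bb; G is degree 5, and the triad built there (G-Bb-D) is minor, so it is v.
The scale of D minor (natural minor) is D E F G A Bb C; G is degree 4, and the triad built there (G-Bb-D) is minor, so it is iv.

v in C minor; iv in D minor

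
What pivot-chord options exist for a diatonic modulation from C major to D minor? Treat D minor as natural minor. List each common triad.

C, Dm, F, Am

Triads in C major: C (I), Dm (ii), Em (iii), F (IV), G (V), Am (vi), Bdim (vii°).
Triads in D minor (natural minor): Dm (i), Edim (ii°), F (III), Gm (iv), Am (v), Bb (VI), C (VII).
Shared triads with their functions: C (I in C major, VII in D minor); Dm (ii in C major, i in D minor); F (IV in C major, III in D minor); Am (vi in C major, v in D minor).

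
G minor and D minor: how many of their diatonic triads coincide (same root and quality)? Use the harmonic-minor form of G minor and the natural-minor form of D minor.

1

Diatonic triads of G minor (harmonic minor): Gm (i), Adim (ii°), Bbaug (III+), Cm (iv), D (V), Eb (VI), F#dim (vii°).
Diatonic triads of D minor (natural minor): Dm (i), Edim (ii°), F (III), Gm (iv), Am (v), Bb (VI), C (VII).
Matching root and quality in both lists: Gm.
That gives 1 common triad.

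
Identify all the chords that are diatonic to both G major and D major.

G, Bm, D, Em

Triads in G major: G (I), Am (ii), Bm (iii), C (IV), D (V), Em (vi), F♯dim (vii°).
Triads in D major: D (I), Em (ii), F♯m (iii), G (IV), A (V), Bm (vi), C♯dim (vii°).
Shared triads with their functions: G (I in G major, IV in D major); Bm (iii in G major, vi in D major); D (V in G major, I in D major); Em (vi in G major, ii in D major).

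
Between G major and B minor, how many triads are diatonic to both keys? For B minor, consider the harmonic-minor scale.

3

Diatonic triads of G major: G major (I), A minor (ii), B minor (iii), C major (IV), D major (V), E minor (vi), F# diminished (vii°).
Diatonic triads of B minor (harmonic minor): B minor (i), C# diminished (ii°), D augmented (III+), E minor (iv), F# major (V), G major (VI), A# diminished (vii°).
Matching root and quality in both lists: G major, B minor, E minor.
That gives 3 common triads.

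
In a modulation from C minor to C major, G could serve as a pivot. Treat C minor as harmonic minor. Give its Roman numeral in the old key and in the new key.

The scale of C minor (harmonic minor) is C D Eb F G Ab B; G is degree 5, and the triad built there (G-B-D) is major, so it is V.
The scale of C major is C D E F G A B; G is degree 5, and the triad built there (G-B-D) is major, so it is V.

V in C minor; V in C major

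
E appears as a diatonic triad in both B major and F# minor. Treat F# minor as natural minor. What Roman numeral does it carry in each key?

IV in B major; VII in F# minor

The scale of B major is B C# D# E F# G# A#; E is degree 4, and the triad built there (E-G#-B) is major, so it is IV.
The scale of F# minor (natural minor) is F# G# A B C# D E; E is degree 7, and the triad built there (E-G#-B) is major, so it is VII.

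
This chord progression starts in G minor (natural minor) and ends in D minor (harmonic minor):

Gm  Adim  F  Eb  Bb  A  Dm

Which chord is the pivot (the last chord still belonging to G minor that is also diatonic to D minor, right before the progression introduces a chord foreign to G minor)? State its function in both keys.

Bb — III in G minor, VI in D minor

Chords diatonic to G minor: Gm, Adim, Bb, Cm, Dm, Eb, F.
Reading the progression, the first chord not in that set is A, so the modulation leaves G minor there.
The chord immediately before A is Bb, which is diatonic to both keys: III in G minor and VI in D minor.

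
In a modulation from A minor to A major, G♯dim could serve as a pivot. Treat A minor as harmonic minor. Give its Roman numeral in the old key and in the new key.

vii° in A minor; vii° in A major

The scale of A minor (harmonic minor) is A B C D E F G♯; G♯ is degree 7, and the triad built there (G♯-B-D) is diminished, so it is vii°.
The scale of A major is A B C♯ D E F♯ G♯; G♯ is degree 7, and the triad built there (G♯-B-D) is diminished, so it is vii°.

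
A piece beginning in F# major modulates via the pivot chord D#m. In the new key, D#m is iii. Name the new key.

The numeral iii denotes a minor triad on scale degree 3. With D# on degree 3, the tonic of the new key is B.
Degree 3 carries a minor triad in major keys, so the destination is B major.
Check: the diatonic triads of B major are B (I), C#m (ii), D#m (iii), E (IV), F# (V), G#m (vi), A#dim (vii°) — D#m is indeed iii.

B major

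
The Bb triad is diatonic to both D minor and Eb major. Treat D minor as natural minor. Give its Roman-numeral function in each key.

The scale of D minor (natural minor) is D E F G A Bb C; Bb is degree 6, and the triad built there (Bb-D-F) is major, so it is VI.
The scale of Eb major is Eb F G Ab Bb C D; Bb is degree 5, and the triad built there (Bb-D-F) is major, so it is V.

VI in D minor; V in Eb major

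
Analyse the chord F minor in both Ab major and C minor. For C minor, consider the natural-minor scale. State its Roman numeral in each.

The scale of Ab major is Ab Bb C Db Eb F G; F is degree 6, and the triad built there (F-Ab-C) is minor, so it is vi.
The scale of C minor (natural minor) is C D Eb F G Ab Bb; F is degree 4, and the triad built there (F-Ab-C) is minor, so it is iv.

vi in Ab major; iv in C minor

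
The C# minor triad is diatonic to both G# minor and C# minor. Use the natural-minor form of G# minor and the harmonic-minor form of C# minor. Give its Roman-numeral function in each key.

iv in G# minor; i in C# minor

The scale of G# minor (natural minor) is G# A# B C# D# E F#; C# is degree 4, and the triad built there (C#-E-G#) is minor, so it is iv.
The scale of C# minor (harmonic minor) is C# D# E F# G# A B#; C# is degree 1, and the triad built there (C#-E-G#) is minor, so it is i.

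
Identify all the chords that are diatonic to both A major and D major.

Triads in A major: A (I), Bm (ii), C#m (iii), D (IV), E (V), F#m (vi), G#dim (vii°).
Triads in D major: D (I), Em (ii), F#m (iii), G (IV), A (V), Bm (vi), C#dim (vii°).
Shared triads with their functions: A (I in A major, V in D major); Bm (ii in A major, vi in D major); D (IV in A major, I in D major); F#m (vi in A major, iii in D major).

A, Bm, D, F#m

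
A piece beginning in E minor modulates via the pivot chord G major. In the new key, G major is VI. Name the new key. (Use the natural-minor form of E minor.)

B minor

The numeral VI denotes a major triad on scale degree 6. With G on degree 6, the tonic of the new key is B.
Degree 6 carries a major triad in minor keys, so the destination is B minor.
Check: the diatonic triads of B minor (natural minor) are Bm (i), C#dim (ii°), D (III), Em (iv), F#m (v), G (VI), A (VII) — G major is indeed VI.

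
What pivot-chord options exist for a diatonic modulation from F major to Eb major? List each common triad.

Gm, Bb

Triads in F major: F major (I), G minor (ii), A minor (iii), Bb major (IV), C major (V), D minor (vi), E diminished (vii°).
Triads in Eb major: Eb major (I), F minor (ii), G minor (iii), Ab major (IV), Bb major (V), C minor (vi), D diminished (vii°).
Shared triads with their functions: G minor (ii in F major, iii in Eb major); Bb major (IV in F major, V in Eb major).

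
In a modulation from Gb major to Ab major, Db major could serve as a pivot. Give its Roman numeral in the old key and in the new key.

V in Gb major; IV in Ab major

The scale of Gb major is Gb Ab Bb Cb Db Eb F; Db is degree 5, and the triad built there (Db-F-Ab) is major, so it is V.
The scale of Ab major is Ab Bb C Db Eb F G; Db is degree 4, and the triad built there (Db-F-Ab) is major, so it is IV.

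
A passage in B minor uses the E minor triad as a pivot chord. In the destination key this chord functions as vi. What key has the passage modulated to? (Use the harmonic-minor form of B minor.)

G major

The numeral vi denotes a minor triad on scale degree 6. With E on degree 6, the tonic of the new key is G.
Degree 6 carries a minor triad in major keys, so the destination is G major.
Check: the diatonic triads of G major are G (I), Am (ii), Bm (iii), C (IV), D (V), Em (vi), F♯dim (vii°) — E minor is indeed vi.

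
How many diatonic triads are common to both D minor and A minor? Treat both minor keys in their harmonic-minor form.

Diatonic triads of D minor (harmonic minor): Dm (i), Edim (ii°), Faug (III+), Gm (iv), A (V), B♭ (VI), C♯dim (vii°).
Diatonic triads of A minor (harmonic minor): Am (i), Bdim (ii°), Caug (III+), Dm (iv), E (V), F (VI), G♯dim (vii°).
Matching root and quality in both lists: Dm.
That gives 1 common triad.

1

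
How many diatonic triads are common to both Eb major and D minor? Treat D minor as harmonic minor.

2

Diatonic triads of Eb major: Eb (I), Fm (ii), Gm (iii), Ab (IV), Bb (V), Cm (vi), Ddim (vii°).
Diatonic triads of D minor (harmonic minor): Dm (i), Edim (ii°), Faug (III+), Gm (iv), A (V), Bb (VI), C#dim (vii°).
Matching root and quality in both lists: Gm, Bb.
That gives 2 common triads.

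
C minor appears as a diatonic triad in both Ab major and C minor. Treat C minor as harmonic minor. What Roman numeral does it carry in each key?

iii in Ab major; i in C minor

The scale of Ab major is Ab Bb C Db Eb F G; C is degree 3, and the triad built there (C-Eb-G) is minor, so it is iii.
The scale of C minor (harmonic minor) is C D Eb F G Ab B; C is degree 1, and the triad built there (C-Eb-G) is minor, so it is i.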